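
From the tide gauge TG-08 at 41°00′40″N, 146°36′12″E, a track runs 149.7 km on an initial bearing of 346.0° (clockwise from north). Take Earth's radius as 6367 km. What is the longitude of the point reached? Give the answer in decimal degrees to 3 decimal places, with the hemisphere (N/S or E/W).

146.163°E

TG-08: φ = +41.01111°, λ = +146.60333°
δ = d/R = 149.7/6367 = 0.023512 rad
φ₂ = arcsin(sin φ₁ cos δ + cos φ₁ sin δ cos θ)
   = arcsin(0.65621·0.99972 + 0.75458·0.02351·0.97030) = 42.31740°
λ₂ = λ₁ + atan2(sin θ sin δ cos φ₁, cos δ − sin φ₁ sin φ₂) = 146.16262°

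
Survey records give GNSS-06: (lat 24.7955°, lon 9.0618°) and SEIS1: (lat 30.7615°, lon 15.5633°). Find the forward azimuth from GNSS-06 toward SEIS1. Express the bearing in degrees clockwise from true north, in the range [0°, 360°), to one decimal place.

42.5°

Δλ = 6.5015°
y = sin Δλ · cos φ₂ = 0.097298
x = cos φ₁ sin φ₂ − sin φ₁ cos φ₂ cos Δλ = 0.106256
θ = atan2(y, x) = 42.4803° → 42.4803° (mod 360°)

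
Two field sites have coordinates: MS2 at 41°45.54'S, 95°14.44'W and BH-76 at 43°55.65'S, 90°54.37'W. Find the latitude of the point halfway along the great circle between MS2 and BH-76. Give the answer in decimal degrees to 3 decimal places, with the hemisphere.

42.864°S

MS2: φ = -41.75900°, λ = -95.24067°
BH-76: φ = -43.92750°, λ = -90.90617°
Bx = cos φ₂ cos Δλ = 0.718158,  By = cos φ₂ sin Δλ = 0.054433
φₘ = atan2(sin φ₁ + sin φ₂, √((cos φ₁ + Bx)² + By²)) = -42.86369°
λₘ = λ₁ + atan2(By, cos φ₁ + Bx) = -93.11147°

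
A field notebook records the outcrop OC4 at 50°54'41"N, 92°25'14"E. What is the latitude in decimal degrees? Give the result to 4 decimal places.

50.9114°N

50° + 54′/60 + 41″/3600 = 50 + 0.90000 + 0.01139 = 50.9114°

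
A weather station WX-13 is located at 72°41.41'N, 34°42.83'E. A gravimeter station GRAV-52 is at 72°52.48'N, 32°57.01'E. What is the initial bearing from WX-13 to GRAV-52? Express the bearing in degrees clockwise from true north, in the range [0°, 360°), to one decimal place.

290.3°

WX-13: φ = +72.69017°, λ = +34.71383°
GRAV-52: φ = +72.87467°, λ = +32.95017°
Δλ = -1.7637°
y = sin Δλ · cos φ₂ = -0.009063
x = cos φ₁ sin φ₂ − sin φ₁ cos φ₂ cos Δλ = 0.003353
θ = atan2(y, x) = -69.6949° → 290.3051° (mod 360°)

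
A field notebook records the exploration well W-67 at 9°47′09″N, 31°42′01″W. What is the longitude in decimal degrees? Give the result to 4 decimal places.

31° + 42′/60 + 1″/3600 = 31 + 0.70000 + 0.00028 = 31.7003°

31.7003°W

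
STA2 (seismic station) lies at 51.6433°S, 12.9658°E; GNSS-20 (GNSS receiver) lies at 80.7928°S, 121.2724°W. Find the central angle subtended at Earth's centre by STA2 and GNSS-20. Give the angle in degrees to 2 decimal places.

45.19°

Δφ = -29.1495°,  Δλ = -134.2382°
a = sin²(Δφ/2) + cos φ₁ cos φ₂ sin²(Δλ/2) = 0.147605
c = 2·arcsin(√a) = 0.788670 rad = 45.1875°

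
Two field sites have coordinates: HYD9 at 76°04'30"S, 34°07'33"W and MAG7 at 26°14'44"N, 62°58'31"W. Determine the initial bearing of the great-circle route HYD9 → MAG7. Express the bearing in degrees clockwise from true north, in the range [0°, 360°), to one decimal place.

333.5°

HYD9: φ = -76.07500°, λ = -34.12583°
MAG7: φ = +26.24556°, λ = -62.97528°
Δλ = -28.8494°
y = sin Δλ · cos φ₂ = -0.432766
x = cos φ₁ sin φ₂ − sin φ₁ cos φ₂ cos Δλ = 0.868926
θ = atan2(y, x) = -26.4755° → 333.5245° (mod 360°)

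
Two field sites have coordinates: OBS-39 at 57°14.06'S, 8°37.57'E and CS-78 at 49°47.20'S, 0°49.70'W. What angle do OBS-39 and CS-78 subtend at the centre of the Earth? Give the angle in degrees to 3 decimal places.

OBS-39: φ = -57.23433°, λ = +8.62617°
CS-78: φ = -49.78667°, λ = -0.82833°
Δφ = 7.4477°,  Δλ = -9.4545°
a = sin²(Δφ/2) + cos φ₁ cos φ₂ sin²(Δλ/2) = 0.006591
c = 2·arcsin(√a) = 0.162553 rad = 9.3136°

9.314°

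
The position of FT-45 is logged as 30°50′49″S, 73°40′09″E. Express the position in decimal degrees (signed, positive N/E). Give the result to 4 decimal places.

lat: 30.8469° S → -30.8469°
lon: 73.6692° E → +73.6692°

-30.8469°, +73.6692°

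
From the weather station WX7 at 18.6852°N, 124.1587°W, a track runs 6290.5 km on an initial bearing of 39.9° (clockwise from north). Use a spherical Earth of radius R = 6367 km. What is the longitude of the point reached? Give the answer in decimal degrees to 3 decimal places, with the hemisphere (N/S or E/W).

δ = d/R = 6290.5/6367 = 0.987985 rad
φ₂ = arcsin(sin φ₁ cos δ + cos φ₁ sin δ cos θ)
   = arcsin(0.32037·0.55037 + 0.94729·0.83492·0.76717) = 51.54371°
λ₂ = λ₁ + atan2(sin θ sin δ cos φ₁, cos δ − sin φ₁ sin φ₂) = -64.71383°

64.714°W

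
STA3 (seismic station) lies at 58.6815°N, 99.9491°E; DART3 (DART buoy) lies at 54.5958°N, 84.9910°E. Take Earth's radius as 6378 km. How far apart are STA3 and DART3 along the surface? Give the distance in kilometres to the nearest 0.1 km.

Δφ = -4.0857°,  Δλ = -14.9581°
a = sin²(Δφ/2) + cos φ₁ cos φ₂ sin²(Δλ/2) = 0.006373
c = 2·arcsin(√a) = 0.159829 rad = 9.1575°
d = R·c = 6378 × 0.159829 = 1019.4 km

1019.4 km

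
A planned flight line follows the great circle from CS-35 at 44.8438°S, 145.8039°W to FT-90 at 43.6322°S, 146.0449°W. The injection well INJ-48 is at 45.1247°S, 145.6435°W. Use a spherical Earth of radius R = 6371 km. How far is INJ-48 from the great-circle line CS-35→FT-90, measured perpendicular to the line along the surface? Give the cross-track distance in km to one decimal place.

δ₁₃ = central angle CS-35→INJ-48 = 0.005287 rad  (haversine)
θ₁₃ = bearing CS-35→INJ-48 = 158.064°,  θ₁₂ = bearing CS-35→FT-90 = 351.805°
dₓₜ = R·arcsin(sin δ₁₃ · sin(θ₁₃ − θ₁₂)) = 6371·arcsin(0.00529·sin(-193.742°)) = 8.002 km
|dₓₜ| = 8.002 km

8.0 km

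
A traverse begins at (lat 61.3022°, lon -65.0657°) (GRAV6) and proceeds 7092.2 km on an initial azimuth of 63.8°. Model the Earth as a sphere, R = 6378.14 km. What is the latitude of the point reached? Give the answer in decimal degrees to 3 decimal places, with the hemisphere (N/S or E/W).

δ = d/R = 7092.2/6378.14 = 1.111954 rad
φ₂ = arcsin(sin φ₁ cos δ + cos φ₁ sin δ cos θ)
   = arcsin(0.87716·0.44291 + 0.48019·0.89657·0.44151) = 35.35095°
λ₂ = λ₁ + atan2(sin θ sin δ cos φ₁, cos δ − sin φ₁ sin φ₂) = 34.42849°

35.351°N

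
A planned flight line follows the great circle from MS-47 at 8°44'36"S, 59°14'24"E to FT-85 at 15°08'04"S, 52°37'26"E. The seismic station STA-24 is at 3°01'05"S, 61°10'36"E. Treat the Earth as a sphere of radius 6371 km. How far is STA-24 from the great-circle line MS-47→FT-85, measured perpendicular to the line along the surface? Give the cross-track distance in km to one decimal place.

294.2 km

MS-47: φ = -8.74333°, λ = +59.24000°
FT-85: φ = -15.13444°, λ = +52.62389°
STA-24: φ = -3.01806°, λ = +61.17667°
δ₁₃ = central angle MS-47→STA-24 = 0.105426 rad  (haversine)
θ₁₃ = bearing MS-47→STA-24 = 18.706°,  θ₁₂ = bearing MS-47→FT-85 = 224.725°
dₓₜ = R·arcsin(sin δ₁₃ · sin(θ₁₃ − θ₁₂)) = 6371·arcsin(0.10523·sin(-206.020°)) = 294.206 km
|dₓₜ| = 294.206 km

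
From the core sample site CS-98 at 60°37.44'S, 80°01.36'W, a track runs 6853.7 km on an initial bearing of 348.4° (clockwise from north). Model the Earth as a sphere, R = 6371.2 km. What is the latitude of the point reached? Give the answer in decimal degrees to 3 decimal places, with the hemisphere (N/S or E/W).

0.506°N

CS-98: φ = -60.62400°, λ = -80.02267°
δ = d/R = 6853.7/6371.2 = 1.075731 rad
φ₂ = arcsin(sin φ₁ cos δ + cos φ₁ sin δ cos θ)
   = arcsin(-0.87142·0.47509 + 0.49054·0.87994·0.97958) = 0.50569°
λ₂ = λ₁ + atan2(sin θ sin δ cos φ₁, cos δ − sin φ₁ sin φ₂) = -90.21441°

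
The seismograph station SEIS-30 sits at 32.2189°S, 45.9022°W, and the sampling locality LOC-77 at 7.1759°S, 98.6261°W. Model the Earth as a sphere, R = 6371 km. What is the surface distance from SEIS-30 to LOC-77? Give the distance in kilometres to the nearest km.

6105 km

Δφ = 25.0430°,  Δλ = -52.7239°
a = sin²(Δφ/2) + cos φ₁ cos φ₂ sin²(Δλ/2) = 0.212509
c = 2·arcsin(√a) = 0.958214 rad = 54.9016°
d = R·c = 6371 × 0.958214 = 6104.8 km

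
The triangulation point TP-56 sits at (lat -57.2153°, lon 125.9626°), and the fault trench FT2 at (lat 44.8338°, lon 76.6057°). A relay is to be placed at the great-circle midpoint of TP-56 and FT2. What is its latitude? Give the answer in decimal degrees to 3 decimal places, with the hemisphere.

Bx = cos φ₂ cos Δλ = 0.461905,  By = cos φ₂ sin Δλ = -0.538094
φₘ = atan2(sin φ₁ + sin φ₂, √((cos φ₁ + Bx)² + By²)) = -6.79468°
λₘ = λ₁ + atan2(By, cos φ₁ + Bx) = 97.75898°

6.795°S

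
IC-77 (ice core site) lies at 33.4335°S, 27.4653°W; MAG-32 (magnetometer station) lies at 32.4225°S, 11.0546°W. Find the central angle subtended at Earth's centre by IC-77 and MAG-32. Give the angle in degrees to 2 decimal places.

13.80°

Δφ = 1.0110°,  Δλ = 16.4107°
a = sin²(Δφ/2) + cos φ₁ cos φ₂ sin²(Δλ/2) = 0.014427
c = 2·arcsin(√a) = 0.240805 rad = 13.7971°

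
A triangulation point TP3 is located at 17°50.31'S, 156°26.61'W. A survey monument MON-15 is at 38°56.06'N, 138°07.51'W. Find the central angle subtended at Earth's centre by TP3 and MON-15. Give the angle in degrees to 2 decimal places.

59.31°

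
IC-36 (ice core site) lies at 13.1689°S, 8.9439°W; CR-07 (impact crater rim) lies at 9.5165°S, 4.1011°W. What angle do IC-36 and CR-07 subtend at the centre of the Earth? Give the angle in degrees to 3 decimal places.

5.990°

Δφ = 3.6524°,  Δλ = 4.8428°
a = sin²(Δφ/2) + cos φ₁ cos φ₂ sin²(Δλ/2) = 0.002730
c = 2·arcsin(√a) = 0.104540 rad = 5.9897°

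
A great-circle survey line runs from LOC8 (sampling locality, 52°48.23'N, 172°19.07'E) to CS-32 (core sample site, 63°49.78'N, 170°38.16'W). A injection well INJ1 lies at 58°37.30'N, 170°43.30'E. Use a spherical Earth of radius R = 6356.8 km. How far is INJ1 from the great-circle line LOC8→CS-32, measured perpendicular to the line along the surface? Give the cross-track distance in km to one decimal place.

420.7 km

LOC8: φ = +52.80383°, λ = +172.31783°
CS-32: φ = +63.82967°, λ = -170.63600°
INJ1: φ = +58.62167°, λ = +170.72167°
δ₁₃ = central angle LOC8→INJ1 = 0.102738 rad  (haversine)
θ₁₃ = bearing LOC8→INJ1 = 351.870°,  θ₁₂ = bearing LOC8→CS-32 = 32.027°
dₓₜ = R·arcsin(sin δ₁₃ · sin(θ₁₃ − θ₁₂)) = 6356.8·arcsin(0.10256·sin(319.843°)) = -420.733 km
|dₓₜ| = 420.733 km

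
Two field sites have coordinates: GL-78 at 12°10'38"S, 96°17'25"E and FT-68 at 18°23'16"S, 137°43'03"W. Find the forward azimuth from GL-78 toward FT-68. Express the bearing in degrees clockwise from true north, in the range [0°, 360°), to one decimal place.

119.0°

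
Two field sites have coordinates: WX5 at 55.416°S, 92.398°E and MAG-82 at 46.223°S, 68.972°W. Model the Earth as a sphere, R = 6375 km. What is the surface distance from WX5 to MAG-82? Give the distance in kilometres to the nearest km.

8585 km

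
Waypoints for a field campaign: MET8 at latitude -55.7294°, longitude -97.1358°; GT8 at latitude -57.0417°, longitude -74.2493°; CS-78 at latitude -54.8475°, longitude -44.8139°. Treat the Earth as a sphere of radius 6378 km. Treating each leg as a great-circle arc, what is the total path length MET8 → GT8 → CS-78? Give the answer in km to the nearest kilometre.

MET8→GT8: c = 0.221261 rad, d = 1411.20 km
GT8→CS-78: c = 0.287935 rad, d = 1836.45 km
Total = 1411.20 + 1836.45 = 3247.65 km

3248 km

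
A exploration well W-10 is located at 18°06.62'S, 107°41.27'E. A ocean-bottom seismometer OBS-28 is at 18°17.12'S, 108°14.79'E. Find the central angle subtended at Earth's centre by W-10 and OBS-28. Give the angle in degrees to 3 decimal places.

W-10: φ = -18.11033°, λ = +107.68783°
OBS-28: φ = -18.28533°, λ = +108.24650°
Δφ = -0.1750°,  Δλ = 0.5587°
a = sin²(Δφ/2) + cos φ₁ cos φ₂ sin²(Δλ/2) = 0.000024
c = 2·arcsin(√a) = 0.009753 rad = 0.5588°

0.559°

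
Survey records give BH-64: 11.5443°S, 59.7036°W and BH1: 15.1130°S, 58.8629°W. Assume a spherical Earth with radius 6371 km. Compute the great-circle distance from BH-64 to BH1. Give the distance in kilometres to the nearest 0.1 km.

407.1 km

Δφ = -3.5687°,  Δλ = 0.8407°
a = sin²(Δφ/2) + cos φ₁ cos φ₂ sin²(Δλ/2) = 0.001020
c = 2·arcsin(√a) = 0.063900 rad = 3.6612°
d = R·c = 6371 × 0.063900 = 407.1 km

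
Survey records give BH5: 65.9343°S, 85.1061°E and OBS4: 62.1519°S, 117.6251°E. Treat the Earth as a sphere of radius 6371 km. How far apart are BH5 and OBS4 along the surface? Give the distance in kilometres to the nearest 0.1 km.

1617.2 km

Δφ = 3.7824°,  Δλ = 32.5190°
a = sin²(Δφ/2) + cos φ₁ cos φ₂ sin²(Δλ/2) = 0.016022
c = 2·arcsin(√a) = 0.253838 rad = 14.5438°
d = R·c = 6371 × 0.253838 = 1617.2 km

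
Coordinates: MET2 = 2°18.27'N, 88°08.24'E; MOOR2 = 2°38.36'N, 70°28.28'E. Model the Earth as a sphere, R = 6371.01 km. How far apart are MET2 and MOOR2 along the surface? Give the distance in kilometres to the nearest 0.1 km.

1962.9 km

MET2: φ = +2.30450°, λ = +88.13733°
MOOR2: φ = +2.63933°, λ = +70.47133°
Δφ = 0.3348°,  Δλ = -17.6660°
a = sin²(Δφ/2) + cos φ₁ cos φ₂ sin²(Δλ/2) = 0.023544
c = 2·arcsin(√a) = 0.308096 rad = 17.6526°
d = R·c = 6371.01 × 0.308096 = 1962.9 km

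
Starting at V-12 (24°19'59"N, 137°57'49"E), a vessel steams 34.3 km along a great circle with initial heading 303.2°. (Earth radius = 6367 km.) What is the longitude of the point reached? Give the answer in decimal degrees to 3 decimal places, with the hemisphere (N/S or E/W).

137.680°E

V-12: φ = +24.33306°, λ = +137.96361°
δ = d/R = 34.3/6367 = 0.005387 rad
φ₂ = arcsin(sin φ₁ cos δ + cos φ₁ sin δ cos θ)
   = arcsin(0.41204·0.99999 + 0.91117·0.00539·0.54756) = 24.50180°
λ₂ = λ₁ + atan2(sin θ sin δ cos φ₁, cos δ − sin φ₁ sin φ₂) = 137.67977°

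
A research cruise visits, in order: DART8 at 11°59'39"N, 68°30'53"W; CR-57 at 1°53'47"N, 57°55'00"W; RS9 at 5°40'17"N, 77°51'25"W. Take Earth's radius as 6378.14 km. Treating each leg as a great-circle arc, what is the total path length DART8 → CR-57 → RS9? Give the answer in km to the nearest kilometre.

3876 km

DART8: φ = +11.99417°, λ = -68.51472°
CR-57: φ = +1.89639°, λ = -57.91667°
RS9: φ = +5.67139°, λ = -77.85694°
DART8→CR-57: c = 0.254326 rad, d = 1622.13 km
CR-57→RS9: c = 0.353390 rad, d = 2253.97 km
Total = 1622.13 + 2253.97 = 3876.09 km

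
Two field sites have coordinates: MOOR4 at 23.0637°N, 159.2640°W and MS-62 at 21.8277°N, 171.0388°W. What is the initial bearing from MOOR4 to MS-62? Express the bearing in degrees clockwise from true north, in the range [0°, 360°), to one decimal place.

265.8°

Δλ = -11.7748°
y = sin Δλ · cos φ₂ = -0.189435
x = cos φ₁ sin φ₂ − sin φ₁ cos φ₂ cos Δλ = -0.013918
θ = atan2(y, x) = -94.2020° → 265.7980° (mod 360°)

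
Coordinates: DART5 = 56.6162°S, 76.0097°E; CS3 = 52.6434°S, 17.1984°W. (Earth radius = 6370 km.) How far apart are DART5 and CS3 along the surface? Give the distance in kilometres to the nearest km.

5540 km

Δφ = 3.9728°,  Δλ = -93.2081°
a = sin²(Δφ/2) + cos φ₁ cos φ₂ sin²(Δλ/2) = 0.177481
c = 2·arcsin(√a) = 0.869723 rad = 49.8314°
d = R·c = 6370 × 0.869723 = 5540.1 km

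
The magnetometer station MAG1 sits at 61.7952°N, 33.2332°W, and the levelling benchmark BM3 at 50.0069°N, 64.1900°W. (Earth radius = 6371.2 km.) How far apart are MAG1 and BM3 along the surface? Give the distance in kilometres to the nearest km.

2298 km

Δφ = -11.7883°,  Δλ = -30.9568°
a = sin²(Δφ/2) + cos φ₁ cos φ₂ sin²(Δλ/2) = 0.032179
c = 2·arcsin(√a) = 0.360725 rad = 20.6680°
d = R·c = 6371.2 × 0.360725 = 2298.3 km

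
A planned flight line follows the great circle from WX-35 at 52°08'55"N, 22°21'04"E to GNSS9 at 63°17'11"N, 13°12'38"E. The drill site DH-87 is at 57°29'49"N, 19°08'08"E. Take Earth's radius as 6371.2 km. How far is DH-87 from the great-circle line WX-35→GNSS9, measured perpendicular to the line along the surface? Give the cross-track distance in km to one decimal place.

WX-35: φ = +52.14861°, λ = +22.35111°
GNSS9: φ = +63.28639°, λ = +13.21056°
DH-87: φ = +57.49694°, λ = +19.13556°
δ₁₃ = central angle WX-35→DH-87 = 0.098759 rad  (haversine)
θ₁₃ = bearing WX-35→DH-87 = 342.200°,  θ₁₂ = bearing WX-35→GNSS9 = 340.138°
dₓₜ = R·arcsin(sin δ₁₃ · sin(θ₁₃ − θ₁₂)) = 6371.2·arcsin(0.09860·sin(2.062°)) = 22.608 km
|dₓₜ| = 22.608 km

22.6 km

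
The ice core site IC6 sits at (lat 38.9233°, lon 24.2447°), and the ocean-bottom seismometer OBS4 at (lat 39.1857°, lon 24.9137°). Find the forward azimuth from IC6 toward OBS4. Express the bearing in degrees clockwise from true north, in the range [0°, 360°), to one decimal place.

Δλ = 0.6690°
y = sin Δλ · cos φ₂ = 0.009050
x = cos φ₁ sin φ₂ − sin φ₁ cos φ₂ cos Δλ = 0.004613
θ = atan2(y, x) = 62.9916° → 62.9916° (mod 360°)

63.0°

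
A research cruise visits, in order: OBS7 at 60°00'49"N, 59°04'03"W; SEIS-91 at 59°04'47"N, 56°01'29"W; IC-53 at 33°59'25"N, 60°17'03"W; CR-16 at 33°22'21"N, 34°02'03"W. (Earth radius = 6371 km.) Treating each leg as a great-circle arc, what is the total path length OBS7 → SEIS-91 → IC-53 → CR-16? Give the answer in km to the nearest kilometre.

5431 km

OBS7: φ = +60.01361°, λ = -59.06750°
SEIS-91: φ = +59.07972°, λ = -56.02472°
IC-53: φ = +33.99028°, λ = -60.28417°
CR-16: φ = +33.37250°, λ = -34.03417°
OBS7→SEIS-91: c = 0.031462 rad, d = 200.45 km
SEIS-91→IC-53: c = 0.440660 rad, d = 2807.45 km
IC-53→CR-16: c = 0.380350 rad, d = 2423.21 km
Total = 200.45 + 2807.45 + 2423.21 = 5431.11 km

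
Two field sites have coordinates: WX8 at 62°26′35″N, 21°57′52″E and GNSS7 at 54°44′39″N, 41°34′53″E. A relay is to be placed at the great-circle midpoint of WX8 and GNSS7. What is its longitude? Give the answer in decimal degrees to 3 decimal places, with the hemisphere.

WX8: φ = +62.44306°, λ = +21.96444°
GNSS7: φ = +54.74417°, λ = +41.58139°
Bx = cos φ₂ cos Δλ = 0.543725,  By = cos φ₂ sin Δλ = 0.193793
φₘ = atan2(sin φ₁ + sin φ₂, √((cos φ₁ + Bx)² + By²)) = 58.96299°
λₘ = λ₁ + atan2(By, cos φ₁ + Bx) = 32.86442°

32.864°E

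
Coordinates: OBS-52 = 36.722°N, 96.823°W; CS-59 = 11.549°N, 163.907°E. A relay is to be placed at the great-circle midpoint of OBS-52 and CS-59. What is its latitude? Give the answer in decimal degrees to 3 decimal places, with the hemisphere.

34.492°N

Bx = cos φ₂ cos Δλ = -0.157826,  By = cos φ₂ sin Δλ = -0.966958
φₘ = atan2(sin φ₁ + sin φ₂, √((cos φ₁ + Bx)² + By²)) = 34.49238°
λₘ = λ₁ + atan2(By, cos φ₁ + Bx) = -153.17063°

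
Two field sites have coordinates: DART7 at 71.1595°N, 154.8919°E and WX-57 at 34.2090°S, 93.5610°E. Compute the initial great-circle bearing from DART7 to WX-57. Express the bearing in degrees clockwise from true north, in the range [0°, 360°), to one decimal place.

Δλ = -61.3309°
y = sin Δλ · cos φ₂ = -0.725607
x = cos φ₁ sin φ₂ − sin φ₁ cos φ₂ cos Δλ = -0.557051
θ = atan2(y, x) = -127.5136° → 232.4864° (mod 360°)

232.5°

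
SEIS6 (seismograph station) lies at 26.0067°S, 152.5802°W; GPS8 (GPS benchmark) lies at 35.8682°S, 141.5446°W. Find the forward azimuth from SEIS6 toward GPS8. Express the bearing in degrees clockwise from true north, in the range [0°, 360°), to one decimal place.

Δλ = 11.0356°
y = sin Δλ · cos φ₂ = 0.155120
x = cos φ₁ sin φ₂ − sin φ₁ cos φ₂ cos Δλ = -0.177838
θ = atan2(y, x) = 138.9033° → 138.9033° (mod 360°)

138.9°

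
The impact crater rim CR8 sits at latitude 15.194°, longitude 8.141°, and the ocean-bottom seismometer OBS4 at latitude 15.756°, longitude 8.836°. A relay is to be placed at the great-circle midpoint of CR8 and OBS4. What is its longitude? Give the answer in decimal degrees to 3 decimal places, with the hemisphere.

8.488°E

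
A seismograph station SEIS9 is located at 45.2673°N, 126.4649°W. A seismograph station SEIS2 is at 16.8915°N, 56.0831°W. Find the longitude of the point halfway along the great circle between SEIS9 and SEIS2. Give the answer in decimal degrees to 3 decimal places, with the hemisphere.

85.141°W

Bx = cos φ₂ cos Δλ = 0.321265,  By = cos φ₂ sin Δλ = 0.901312
φₘ = atan2(sin φ₁ + sin φ₂, √((cos φ₁ + Bx)² + By²)) = 36.25344°
λₘ = λ₁ + atan2(By, cos φ₁ + Bx) = -85.14062°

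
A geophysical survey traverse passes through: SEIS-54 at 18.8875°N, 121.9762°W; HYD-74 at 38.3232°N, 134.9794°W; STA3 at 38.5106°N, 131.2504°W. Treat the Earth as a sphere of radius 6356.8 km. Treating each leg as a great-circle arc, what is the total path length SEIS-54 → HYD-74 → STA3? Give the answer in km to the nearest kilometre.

SEIS-54→HYD-74: c = 0.392433 rad, d = 2494.62 km
HYD-74→STA3: c = 0.051095 rad, d = 324.80 km
Total = 2494.62 + 324.80 = 2819.41 km

2819 km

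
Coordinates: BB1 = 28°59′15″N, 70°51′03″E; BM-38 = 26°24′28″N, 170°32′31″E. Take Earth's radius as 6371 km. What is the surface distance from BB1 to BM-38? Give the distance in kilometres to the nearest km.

9474 km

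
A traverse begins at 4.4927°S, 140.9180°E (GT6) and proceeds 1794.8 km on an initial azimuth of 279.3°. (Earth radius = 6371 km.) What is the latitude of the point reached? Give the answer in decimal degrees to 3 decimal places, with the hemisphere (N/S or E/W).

1.745°S

δ = d/R = 1794.8/6371 = 0.281714 rad
φ₂ = arcsin(sin φ₁ cos δ + cos φ₁ sin δ cos θ)
   = arcsin(-0.07833·0.96058 + 0.99693·0.27800·0.16160) = -1.74527°
λ₂ = λ₁ + atan2(sin θ sin δ cos φ₁, cos δ − sin φ₁ sin φ₂) = 124.98723°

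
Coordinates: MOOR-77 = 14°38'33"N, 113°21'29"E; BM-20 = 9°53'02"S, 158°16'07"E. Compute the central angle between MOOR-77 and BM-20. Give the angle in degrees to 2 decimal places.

50.83°

MOOR-77: φ = +14.64250°, λ = +113.35806°
BM-20: φ = -9.88389°, λ = +158.26861°
Δφ = -24.5264°,  Δλ = 44.9106°
a = sin²(Δφ/2) + cos φ₁ cos φ₂ sin²(Δλ/2) = 0.184177
c = 2·arcsin(√a) = 0.887121 rad = 50.8283°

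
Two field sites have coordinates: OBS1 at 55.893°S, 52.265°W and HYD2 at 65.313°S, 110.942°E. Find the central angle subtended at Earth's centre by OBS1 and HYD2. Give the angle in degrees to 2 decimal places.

58.12°

Δφ = -9.4200°,  Δλ = 163.2070°
a = sin²(Δφ/2) + cos φ₁ cos φ₂ sin²(Δλ/2) = 0.235948
c = 2·arcsin(√a) = 1.014430 rad = 58.1226°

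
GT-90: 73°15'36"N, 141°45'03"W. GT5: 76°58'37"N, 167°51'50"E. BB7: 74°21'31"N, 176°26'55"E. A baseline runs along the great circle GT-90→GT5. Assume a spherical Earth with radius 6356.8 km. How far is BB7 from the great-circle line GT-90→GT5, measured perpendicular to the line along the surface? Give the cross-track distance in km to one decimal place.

GT-90: φ = +73.26000°, λ = -141.75083°
GT5: φ = +76.97694°, λ = +167.86389°
BB7: φ = +74.35861°, λ = +176.44861°
δ₁₃ = central angle GT-90→BB7 = 0.200083 rad  (haversine)
θ₁₃ = bearing GT-90→BB7 = 295.285°,  θ₁₂ = bearing GT-90→GT5 = 309.486°
dₓₜ = R·arcsin(sin δ₁₃ · sin(θ₁₃ − θ₁₂)) = 6356.8·arcsin(0.19875·sin(-14.201°)) = -310.066 km
|dₓₜ| = 310.066 km

310.1 km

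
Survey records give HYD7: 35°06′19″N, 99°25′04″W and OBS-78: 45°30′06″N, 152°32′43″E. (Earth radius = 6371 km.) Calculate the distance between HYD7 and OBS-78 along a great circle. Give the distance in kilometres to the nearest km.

8512 km

HYD7: φ = +35.10528°, λ = -99.41778°
OBS-78: φ = +45.50167°, λ = +152.54528°
Δφ = 10.3964°,  Δλ = -108.0369°
a = sin²(Δφ/2) + cos φ₁ cos φ₂ sin²(Δλ/2) = 0.383676
c = 2·arcsin(√a) = 1.335997 rad = 76.5470°
d = R·c = 6371 × 1.335997 = 8511.6 km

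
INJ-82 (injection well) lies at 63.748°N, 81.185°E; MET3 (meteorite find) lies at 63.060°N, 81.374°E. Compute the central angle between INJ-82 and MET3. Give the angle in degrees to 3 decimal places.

0.693°

Δφ = -0.6880°,  Δλ = 0.1890°
a = sin²(Δφ/2) + cos φ₁ cos φ₂ sin²(Δλ/2) = 0.000037
c = 2·arcsin(√a) = 0.012098 rad = 0.6932°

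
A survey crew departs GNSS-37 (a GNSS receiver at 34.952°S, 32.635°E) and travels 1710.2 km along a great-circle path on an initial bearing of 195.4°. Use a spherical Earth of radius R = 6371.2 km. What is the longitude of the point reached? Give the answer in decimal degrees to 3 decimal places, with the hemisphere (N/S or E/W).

δ = d/R = 1710.2/6371.2 = 0.268427 rad
φ₂ = arcsin(sin φ₁ cos δ + cos φ₁ sin δ cos θ)
   = arcsin(-0.57289·0.96419 + 0.81963·0.26521·-0.96410) = -49.63624°
λ₂ = λ₁ + atan2(sin θ sin δ cos φ₁, cos δ − sin φ₁ sin φ₂) = 26.39185°

26.392°E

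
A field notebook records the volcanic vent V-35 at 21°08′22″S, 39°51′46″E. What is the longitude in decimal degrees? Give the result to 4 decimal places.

39.8628°E

39° + 51′/60 + 46″/3600 = 39 + 0.85000 + 0.01278 = 39.8628°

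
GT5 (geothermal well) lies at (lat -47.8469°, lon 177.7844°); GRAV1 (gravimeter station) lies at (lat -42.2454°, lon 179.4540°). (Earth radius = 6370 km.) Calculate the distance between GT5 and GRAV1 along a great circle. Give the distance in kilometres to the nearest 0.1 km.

Δφ = 5.6015°,  Δλ = 1.6696°
a = sin²(Δφ/2) + cos φ₁ cos φ₂ sin²(Δλ/2) = 0.002493
c = 2·arcsin(√a) = 0.099902 rad = 5.7240°
d = R·c = 6370 × 0.099902 = 636.4 km

636.4 km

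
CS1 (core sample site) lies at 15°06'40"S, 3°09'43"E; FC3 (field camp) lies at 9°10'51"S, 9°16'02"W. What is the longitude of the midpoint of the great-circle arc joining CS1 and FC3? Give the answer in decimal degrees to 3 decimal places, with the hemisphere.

3.122°W

CS1: φ = -15.11111°, λ = +3.16194°
FC3: φ = -9.18083°, λ = -9.26722°
Bx = cos φ₂ cos Δλ = 0.964053,  By = cos φ₂ sin Δλ = -0.212475
φₘ = atan2(sin φ₁ + sin φ₂, √((cos φ₁ + Bx)² + By²)) = -12.21561°
λₘ = λ₁ + atan2(By, cos φ₁ + Bx) = -3.12219°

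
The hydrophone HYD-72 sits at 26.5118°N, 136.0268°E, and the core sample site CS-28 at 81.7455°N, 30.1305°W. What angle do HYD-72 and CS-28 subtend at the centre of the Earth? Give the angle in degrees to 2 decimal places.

Δφ = 55.2337°,  Δλ = -166.1573°
a = sin²(Δφ/2) + cos φ₁ cos φ₂ sin²(Δλ/2) = 0.341492
c = 2·arcsin(√a) = 1.248215 rad = 71.5174°

71.52°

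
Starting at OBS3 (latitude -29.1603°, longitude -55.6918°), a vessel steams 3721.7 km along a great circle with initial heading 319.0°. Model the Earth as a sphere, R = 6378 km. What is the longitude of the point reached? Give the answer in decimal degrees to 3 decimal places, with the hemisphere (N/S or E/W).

δ = d/R = 3721.7/6378 = 0.583521 rad
φ₂ = arcsin(sin φ₁ cos δ + cos φ₁ sin δ cos θ)
   = arcsin(-0.48725·0.83453 + 0.87326·0.55097·0.75471) = -2.49367°
λ₂ = λ₁ + atan2(sin θ sin δ cos φ₁, cos δ − sin φ₁ sin φ₂) = -76.90313°

76.903°W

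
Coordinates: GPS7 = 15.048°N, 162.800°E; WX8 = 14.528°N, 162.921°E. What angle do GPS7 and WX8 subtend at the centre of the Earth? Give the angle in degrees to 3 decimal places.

Δφ = -0.5200°,  Δλ = 0.1210°
a = sin²(Δφ/2) + cos φ₁ cos φ₂ sin²(Δλ/2) = 0.000022
c = 2·arcsin(√a) = 0.009303 rad = 0.5330°

0.533°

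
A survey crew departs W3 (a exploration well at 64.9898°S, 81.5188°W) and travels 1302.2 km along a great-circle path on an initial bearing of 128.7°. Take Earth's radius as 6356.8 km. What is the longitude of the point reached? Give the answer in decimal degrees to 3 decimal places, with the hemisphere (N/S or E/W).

δ = d/R = 1302.2/6356.8 = 0.204851 rad
φ₂ = arcsin(sin φ₁ cos δ + cos φ₁ sin δ cos θ)
   = arcsin(-0.90623·0.97909 + 0.42278·0.20342·-0.62524) = -70.22979°
λ₂ = λ₁ + atan2(sin θ sin δ cos φ₁, cos δ − sin φ₁ sin φ₂) = -53.52678°

53.527°W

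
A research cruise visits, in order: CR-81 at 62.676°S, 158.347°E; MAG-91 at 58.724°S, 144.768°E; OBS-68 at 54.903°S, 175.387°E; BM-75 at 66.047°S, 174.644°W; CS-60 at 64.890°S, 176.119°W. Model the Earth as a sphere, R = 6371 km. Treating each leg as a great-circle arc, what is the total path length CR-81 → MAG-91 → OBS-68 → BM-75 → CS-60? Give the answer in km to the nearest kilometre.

CR-81→MAG-91: c = 0.134557 rad, d = 857.27 km
MAG-91→OBS-68: c = 0.297206 rad, d = 1893.50 km
OBS-68→BM-75: c = 0.211961 rad, d = 1350.41 km
BM-75→CS-60: c = 0.022846 rad, d = 145.55 km
Total = 857.27 + 1893.50 + 1350.41 + 145.55 = 4246.73 km

4247 km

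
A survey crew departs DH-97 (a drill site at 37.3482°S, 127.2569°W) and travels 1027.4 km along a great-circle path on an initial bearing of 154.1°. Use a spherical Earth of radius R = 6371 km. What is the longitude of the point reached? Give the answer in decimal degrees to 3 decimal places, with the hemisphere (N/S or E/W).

121.511°W

δ = d/R = 1027.4/6371 = 0.161262 rad
φ₂ = arcsin(sin φ₁ cos δ + cos φ₁ sin δ cos θ)
   = arcsin(-0.60666·0.98703 + 0.79496·0.16056·-0.89956) = -45.52924°
λ₂ = λ₁ + atan2(sin θ sin δ cos φ₁, cos δ − sin φ₁ sin φ₂) = -121.51115°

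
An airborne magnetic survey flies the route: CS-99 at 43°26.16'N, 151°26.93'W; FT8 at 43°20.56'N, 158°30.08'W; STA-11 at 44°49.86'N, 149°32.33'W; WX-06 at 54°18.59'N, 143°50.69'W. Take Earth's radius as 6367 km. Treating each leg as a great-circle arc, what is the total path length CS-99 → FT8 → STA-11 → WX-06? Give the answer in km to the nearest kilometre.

CS-99: φ = +43.43600°, λ = -151.44883°
FT8: φ = +43.34267°, λ = -158.50133°
STA-11: φ = +44.83100°, λ = -149.53883°
WX-06: φ = +54.30983°, λ = -143.84483°
CS-99→FT8: c = 0.089437 rad, d = 569.45 km
FT8→STA-11: c = 0.115256 rad, d = 733.83 km
STA-11→WX-06: c = 0.177404 rad, d = 1129.53 km
Total = 569.45 + 733.83 + 1129.53 = 2432.82 km

2433 km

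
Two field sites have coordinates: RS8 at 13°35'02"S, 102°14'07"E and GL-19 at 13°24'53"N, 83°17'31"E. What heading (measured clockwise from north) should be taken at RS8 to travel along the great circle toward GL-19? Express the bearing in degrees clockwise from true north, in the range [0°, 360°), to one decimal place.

RS8: φ = -13.58389°, λ = +102.23528°
GL-19: φ = +13.41472°, λ = +83.29194°
Δλ = -18.9433°
y = sin Δλ · cos φ₂ = -0.315776
x = cos φ₁ sin φ₂ − sin φ₁ cos φ₂ cos Δλ = 0.441595
θ = atan2(y, x) = -35.5678° → 324.4322° (mod 360°)

324.4°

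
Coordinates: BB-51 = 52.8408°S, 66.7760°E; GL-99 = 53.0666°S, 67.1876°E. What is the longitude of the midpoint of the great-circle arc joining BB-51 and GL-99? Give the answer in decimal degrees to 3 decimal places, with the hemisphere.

Bx = cos φ₂ cos Δλ = 0.600871,  By = cos φ₂ sin Δλ = 0.004317
φₘ = atan2(sin φ₁ + sin φ₂, √((cos φ₁ + Bx)² + By²)) = -52.95388°
λₘ = λ₁ + atan2(By, cos φ₁ + Bx) = 66.98126°

66.981°E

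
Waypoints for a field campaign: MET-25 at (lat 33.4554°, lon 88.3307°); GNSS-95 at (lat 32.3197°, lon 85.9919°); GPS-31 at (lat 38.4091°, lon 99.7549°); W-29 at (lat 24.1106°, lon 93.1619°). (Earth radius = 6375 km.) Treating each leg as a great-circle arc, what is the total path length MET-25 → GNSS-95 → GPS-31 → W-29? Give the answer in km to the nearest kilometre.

MET-25→GNSS-95: c = 0.039595 rad, d = 252.42 km
GNSS-95→GPS-31: c = 0.222519 rad, d = 1418.56 km
GPS-31→W-29: c = 0.268039 rad, d = 1708.75 km
Total = 252.42 + 1418.56 + 1708.75 = 3379.72 km

3380 km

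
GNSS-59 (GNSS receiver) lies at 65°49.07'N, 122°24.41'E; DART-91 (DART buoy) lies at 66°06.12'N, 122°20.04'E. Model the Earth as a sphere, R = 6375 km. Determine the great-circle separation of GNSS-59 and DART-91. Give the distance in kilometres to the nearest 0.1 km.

GNSS-59: φ = +65.81783°, λ = +122.40683°
DART-91: φ = +66.10200°, λ = +122.33400°
Δφ = 0.2842°,  Δλ = -0.0728°
a = sin²(Δφ/2) + cos φ₁ cos φ₂ sin²(Δλ/2) = 0.000006
c = 2·arcsin(√a) = 0.004987 rad = 0.2857°
d = R·c = 6375 × 0.004987 = 31.8 km

31.8 km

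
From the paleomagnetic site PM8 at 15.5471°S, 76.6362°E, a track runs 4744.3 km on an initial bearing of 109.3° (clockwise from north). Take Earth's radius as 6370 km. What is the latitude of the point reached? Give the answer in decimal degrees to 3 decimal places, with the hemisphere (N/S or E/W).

24.387°S

δ = d/R = 4744.3/6370 = 0.744788 rad
φ₂ = arcsin(sin φ₁ cos δ + cos φ₁ sin δ cos θ)
   = arcsin(-0.26803·0.73523 + 0.96341·0.67782·-0.33051) = -24.38684°
λ₂ = λ₁ + atan2(sin θ sin δ cos φ₁, cos δ − sin φ₁ sin φ₂) = 121.25542°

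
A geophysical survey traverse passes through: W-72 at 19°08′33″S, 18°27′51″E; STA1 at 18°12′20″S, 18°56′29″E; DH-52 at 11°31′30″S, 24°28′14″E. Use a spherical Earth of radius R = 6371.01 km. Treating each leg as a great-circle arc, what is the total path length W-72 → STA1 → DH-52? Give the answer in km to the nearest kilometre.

W-72: φ = -19.14250°, λ = +18.46417°
STA1: φ = -18.20556°, λ = +18.94139°
DH-52: φ = -11.52500°, λ = +24.47056°
W-72→STA1: c = 0.018157 rad, d = 115.68 km
STA1→DH-52: c = 0.149273 rad, d = 951.02 km
Total = 115.68 + 951.02 = 1066.70 km

1067 km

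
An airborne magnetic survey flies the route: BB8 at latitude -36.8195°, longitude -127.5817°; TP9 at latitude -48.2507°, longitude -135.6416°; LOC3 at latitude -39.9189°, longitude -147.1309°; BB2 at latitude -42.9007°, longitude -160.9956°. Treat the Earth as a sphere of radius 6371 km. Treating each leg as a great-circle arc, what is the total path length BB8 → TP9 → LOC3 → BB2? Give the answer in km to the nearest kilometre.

3933 km

BB8→TP9: c = 0.224534 rad, d = 1430.51 km
TP9→LOC3: c = 0.204256 rad, d = 1301.31 km
LOC3→BB2: c = 0.188550 rad, d = 1201.25 km
Total = 1430.51 + 1301.31 + 1201.25 = 3933.07 km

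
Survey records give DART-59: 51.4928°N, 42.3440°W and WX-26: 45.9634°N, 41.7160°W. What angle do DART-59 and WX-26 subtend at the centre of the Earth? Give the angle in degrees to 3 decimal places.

5.545°

Δφ = -5.5294°,  Δλ = 0.6280°
a = sin²(Δφ/2) + cos φ₁ cos φ₂ sin²(Δλ/2) = 0.002340
c = 2·arcsin(√a) = 0.096776 rad = 5.5448°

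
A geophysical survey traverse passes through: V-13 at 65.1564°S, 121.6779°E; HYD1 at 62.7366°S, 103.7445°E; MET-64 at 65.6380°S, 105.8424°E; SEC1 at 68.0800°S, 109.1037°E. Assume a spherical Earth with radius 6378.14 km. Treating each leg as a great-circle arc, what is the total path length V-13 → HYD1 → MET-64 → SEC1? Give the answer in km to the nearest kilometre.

1559 km

V-13→HYD1: c = 0.143247 rad, d = 913.65 km
HYD1→MET-64: c = 0.053082 rad, d = 338.57 km
MET-64→SEC1: c = 0.048120 rad, d = 306.91 km
Total = 913.65 + 338.57 + 306.91 = 1559.13 km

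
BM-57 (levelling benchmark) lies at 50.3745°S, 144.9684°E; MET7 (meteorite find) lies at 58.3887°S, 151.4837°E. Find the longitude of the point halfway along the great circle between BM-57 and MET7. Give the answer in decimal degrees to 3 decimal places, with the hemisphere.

147.907°E

Bx = cos φ₂ cos Δλ = 0.520769,  By = cos φ₂ sin Δλ = 0.059475
φₘ = atan2(sin φ₁ + sin φ₂, √((cos φ₁ + Bx)² + By²)) = -54.42504°
λₘ = λ₁ + atan2(By, cos φ₁ + Bx) = 147.90718°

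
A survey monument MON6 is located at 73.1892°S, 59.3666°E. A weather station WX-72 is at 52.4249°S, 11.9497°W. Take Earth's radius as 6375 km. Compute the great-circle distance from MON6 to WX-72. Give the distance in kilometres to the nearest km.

Δφ = 20.7643°,  Δλ = -71.3163°
a = sin²(Δφ/2) + cos φ₁ cos φ₂ sin²(Δλ/2) = 0.092409
c = 2·arcsin(√a) = 0.617754 rad = 35.3947°
d = R·c = 6375 × 0.617754 = 3938.2 km

3938 km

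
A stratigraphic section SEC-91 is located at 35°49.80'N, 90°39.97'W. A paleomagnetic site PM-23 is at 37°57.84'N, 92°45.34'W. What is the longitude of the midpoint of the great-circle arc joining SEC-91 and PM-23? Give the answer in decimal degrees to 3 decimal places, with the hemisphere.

SEC-91: φ = +35.83000°, λ = -90.66617°
PM-23: φ = +37.96400°, λ = -92.75567°
Bx = cos φ₂ cos Δλ = 0.787873,  By = cos φ₂ sin Δλ = -0.028745
φₘ = atan2(sin φ₁ + sin φ₂, √((cos φ₁ + Bx)² + By²)) = 36.90157°
λₘ = λ₁ + atan2(By, cos φ₁ + Bx) = -91.69631°

91.696°W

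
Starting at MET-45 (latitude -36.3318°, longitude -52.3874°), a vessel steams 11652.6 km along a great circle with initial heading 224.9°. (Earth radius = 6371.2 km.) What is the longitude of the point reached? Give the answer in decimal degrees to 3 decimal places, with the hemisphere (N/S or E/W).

175.756°E

δ = d/R = 11652.6/6371.2 = 1.828949 rad
φ₂ = arcsin(sin φ₁ cos δ + cos φ₁ sin δ cos θ)
   = arcsin(-0.59246·-0.25529 + 0.80560·0.96686·-0.70834) = -23.60801°
λ₂ = λ₁ + atan2(sin θ sin δ cos φ₁, cos δ − sin φ₁ sin φ₂) = 175.75602°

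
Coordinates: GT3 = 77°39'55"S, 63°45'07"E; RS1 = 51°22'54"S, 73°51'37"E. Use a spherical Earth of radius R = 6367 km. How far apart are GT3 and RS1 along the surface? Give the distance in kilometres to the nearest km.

GT3: φ = -77.66528°, λ = +63.75194°
RS1: φ = -51.38167°, λ = +73.86028°
Δφ = 26.2836°,  Δλ = 10.1083°
a = sin²(Δφ/2) + cos φ₁ cos φ₂ sin²(Δλ/2) = 0.052728
c = 2·arcsin(√a) = 0.463387 rad = 26.5501°
d = R·c = 6367 × 0.463387 = 2950.4 km

2950 km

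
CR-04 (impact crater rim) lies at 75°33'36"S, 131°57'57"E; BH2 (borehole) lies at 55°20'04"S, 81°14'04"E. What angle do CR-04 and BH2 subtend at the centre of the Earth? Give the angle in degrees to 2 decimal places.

CR-04: φ = -75.56000°, λ = +131.96583°
BH2: φ = -55.33444°, λ = +81.23444°
Δφ = 20.2256°,  Δλ = -50.7314°
a = sin²(Δφ/2) + cos φ₁ cos φ₂ sin²(Δλ/2) = 0.056860
c = 2·arcsin(√a) = 0.481548 rad = 27.5907°

27.59°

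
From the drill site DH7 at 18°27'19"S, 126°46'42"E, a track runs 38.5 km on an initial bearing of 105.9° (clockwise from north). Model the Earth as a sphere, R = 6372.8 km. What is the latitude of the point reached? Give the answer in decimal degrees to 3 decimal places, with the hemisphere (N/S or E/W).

DH7: φ = -18.45528°, λ = +126.77833°
δ = d/R = 38.5/6372.8 = 0.006041 rad
φ₂ = arcsin(sin φ₁ cos δ + cos φ₁ sin δ cos θ)
   = arcsin(-0.31656·0.99998 + 0.94857·0.00604·-0.27396) = -18.54978°
λ₂ = λ₁ + atan2(sin θ sin δ cos φ₁, cos δ − sin φ₁ sin φ₂) = 127.12947°

18.550°S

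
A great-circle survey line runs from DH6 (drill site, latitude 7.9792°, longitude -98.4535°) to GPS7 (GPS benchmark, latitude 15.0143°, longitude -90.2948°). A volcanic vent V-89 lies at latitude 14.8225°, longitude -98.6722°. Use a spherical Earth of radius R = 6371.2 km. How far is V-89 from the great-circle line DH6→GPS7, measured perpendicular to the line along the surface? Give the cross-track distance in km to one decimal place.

579.9 km

δ₁₃ = central angle DH6→V-89 = 0.119497 rad  (haversine)
θ₁₃ = bearing DH6→V-89 = 358.226°,  θ₁₂ = bearing DH6→GPS7 = 47.904°
dₓₜ = R·arcsin(sin δ₁₃ · sin(θ₁₃ − θ₁₂)) = 6371.2·arcsin(0.11921·sin(310.322°)) = -579.878 km
|dₓₜ| = 579.878 km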